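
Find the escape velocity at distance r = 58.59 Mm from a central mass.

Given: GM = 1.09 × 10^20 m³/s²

Convert to SI: r = 58.59 Mm = 5.859e+07 m.
Escape velocity comes from setting total energy to zero: ½v² − GM/r = 0 ⇒ v_esc = √(2GM / r).
v_esc = √(2 · 1.09e+20 / 5.859e+07) m/s ≈ 1.929e+06 m/s = 1929 km/s.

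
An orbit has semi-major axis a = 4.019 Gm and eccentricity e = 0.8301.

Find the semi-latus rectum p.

Convert to SI: a = 4.019 Gm = 4.019e+09 m.
p = a (1 − e²).
p = 4.019e+09 · (1 − (0.8301)²) = 4.019e+09 · 0.310934 ≈ 1.25e+09 m = 1.25 Gm.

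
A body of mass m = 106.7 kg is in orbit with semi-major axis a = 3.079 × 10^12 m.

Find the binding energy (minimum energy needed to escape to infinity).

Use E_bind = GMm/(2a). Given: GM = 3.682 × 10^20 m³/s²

Total orbital energy is E = −GMm/(2a); binding energy is E_bind = −E = GMm/(2a).
E_bind = 3.682e+20 · 106.7 / (2 · 3.079e+12) J ≈ 6.38e+09 J = 6.38 GJ.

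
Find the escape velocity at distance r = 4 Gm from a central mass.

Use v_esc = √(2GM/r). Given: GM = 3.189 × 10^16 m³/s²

Convert to SI: r = 4 Gm = 4e+09 m.
Escape velocity comes from setting total energy to zero: ½v² − GM/r = 0 ⇒ v_esc = √(2GM / r).
v_esc = √(2 · 3.189e+16 / 4e+09) m/s ≈ 3993 m/s = 3.993 km/s.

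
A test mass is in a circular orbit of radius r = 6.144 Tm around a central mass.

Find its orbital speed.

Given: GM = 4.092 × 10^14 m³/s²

Convert to SI: r = 6.144 Tm = 6.144e+12 m.
For a circular orbit, gravity supplies the centripetal force, so v = √(GM / r).
v = √(4.092e+14 / 6.144e+12) m/s ≈ 8.161 m/s = 8.161 m/s.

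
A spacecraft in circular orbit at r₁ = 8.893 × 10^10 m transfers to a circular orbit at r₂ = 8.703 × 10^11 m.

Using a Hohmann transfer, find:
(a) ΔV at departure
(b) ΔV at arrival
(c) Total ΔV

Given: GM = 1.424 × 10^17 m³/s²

Transfer semi-major axis: a_t = (r₁ + r₂)/2 = (8.893e+10 + 8.703e+11)/2 = 4.79615e+11 m.
Circular speeds: v₁ = √(GM/r₁) = 1265.41 m/s, v₂ = √(GM/r₂) = 404.502 m/s.
Transfer speeds (vis-viva v² = GM(2/r − 1/a_t)): v₁ᵗ = 1704.59 m/s, v₂ᵗ = 174.18 m/s.
(a) ΔV₁ = |v₁ᵗ − v₁| ≈ 439.2 m/s = 439.2 m/s.
(b) ΔV₂ = |v₂ − v₂ᵗ| ≈ 230.3 m/s = 230.3 m/s.
(c) ΔV_total = ΔV₁ + ΔV₂ ≈ 669.5 m/s = 669.5 m/s.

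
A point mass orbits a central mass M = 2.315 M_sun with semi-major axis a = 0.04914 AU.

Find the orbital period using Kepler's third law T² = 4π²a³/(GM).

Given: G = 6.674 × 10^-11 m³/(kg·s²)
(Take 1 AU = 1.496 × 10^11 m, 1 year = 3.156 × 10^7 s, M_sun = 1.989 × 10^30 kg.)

Convert to SI: a = 0.04914 AU = 7.35134e+09 m; M = 2.315 M_sun = 4.60453e+30 kg.
GM = G · M = 6.674e-11 · 4.60453e+30 = 3.07307e+20 m³/s².
Kepler's third law: T = 2π √(a³ / GM).
Substituting a = 7.35134e+09 m and GM = 3.07307e+20 m³/s²:
T = 2π √((7.35134e+09)³ / 3.07307e+20) s
T ≈ 2.259e+05 s = 0.007158 years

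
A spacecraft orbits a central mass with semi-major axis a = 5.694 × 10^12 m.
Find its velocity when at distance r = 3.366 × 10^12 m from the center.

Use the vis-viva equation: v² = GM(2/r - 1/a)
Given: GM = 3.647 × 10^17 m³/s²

Vis-viva: v = √(GM · (2/r − 1/a)).
2/r − 1/a = 2/3.366e+12 − 1/5.694e+12 = 4.18554e-13 m⁻¹.
v = √(3.647e+17 · 4.18554e-13) m/s ≈ 390.7 m/s = 390.7 m/s.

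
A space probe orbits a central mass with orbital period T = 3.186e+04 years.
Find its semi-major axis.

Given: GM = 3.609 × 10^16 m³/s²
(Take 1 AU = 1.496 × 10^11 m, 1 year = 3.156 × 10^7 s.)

Convert to SI: T = 3.186e+04 years = 1.0055e+12 s.
Invert Kepler's third law: a = (GM · T² / (4π²))^(1/3).
Substituting T = 1.0055e+12 s and GM = 3.609e+16 m³/s²:
a = (3.609e+16 · (1.0055e+12)² / (4π²))^(1/3) m
a ≈ 9.741e+12 m = 65.11 AU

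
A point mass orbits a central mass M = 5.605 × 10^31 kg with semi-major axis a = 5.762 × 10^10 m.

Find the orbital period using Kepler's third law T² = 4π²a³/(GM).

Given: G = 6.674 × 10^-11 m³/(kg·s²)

GM = G · M = 6.674e-11 · 5.605e+31 = 3.74078e+21 m³/s².
Kepler's third law: T = 2π √(a³ / GM).
Substituting a = 5.762e+10 m and GM = 3.74078e+21 m³/s²:
T = 2π √((5.762e+10)³ / 3.74078e+21) s
T ≈ 1.421e+06 s = 16.45 days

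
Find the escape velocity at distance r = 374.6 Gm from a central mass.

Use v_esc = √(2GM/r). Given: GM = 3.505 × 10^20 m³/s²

Convert to SI: r = 374.6 Gm = 3.746e+11 m.
Escape velocity comes from setting total energy to zero: ½v² − GM/r = 0 ⇒ v_esc = √(2GM / r).
v_esc = √(2 · 3.505e+20 / 3.746e+11) m/s ≈ 4.326e+04 m/s = 43.26 km/s.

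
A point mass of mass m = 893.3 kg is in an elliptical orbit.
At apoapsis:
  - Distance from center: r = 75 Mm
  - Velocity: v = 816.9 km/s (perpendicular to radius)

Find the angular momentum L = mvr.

Convert to SI: r = 75 Mm = 7.5e+07 m; v = 816.9 km/s = 816900 m/s.
Since v is perpendicular to r, L = m · v · r.
L = 893.3 · 816900 · 7.5e+07 kg·m²/s ≈ 5.473e+16 kg·m²/s.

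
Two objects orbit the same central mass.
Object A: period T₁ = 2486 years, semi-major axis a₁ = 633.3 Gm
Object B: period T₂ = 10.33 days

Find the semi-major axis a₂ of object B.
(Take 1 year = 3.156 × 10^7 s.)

Convert to SI: T₁ = 2486 years = 7.84582e+10 s; a₁ = 633.3 Gm = 6.333e+11 m; T₂ = 10.33 days = 892512 s.
Kepler's third law: (T₁/T₂)² = (a₁/a₂)³ ⇒ a₂ = a₁ · (T₂/T₁)^(2/3).
T₂/T₁ = 892512 / 7.84582e+10 = 1.13756e-05.
a₂ = 6.333e+11 · (1.13756e-05)^(2/3) m ≈ 3.203e+08 m = 320.3 Mm.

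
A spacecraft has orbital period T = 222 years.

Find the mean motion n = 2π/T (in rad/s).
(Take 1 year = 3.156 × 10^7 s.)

Convert to SI: T = 222 years = 7.00632e+09 s.
n = 2π / T.
n = 2π / 7.00632e+09 s ≈ 8.968e-10 rad/s.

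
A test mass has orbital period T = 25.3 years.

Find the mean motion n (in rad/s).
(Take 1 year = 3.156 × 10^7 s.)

Convert to SI: T = 25.3 years = 7.98468e+08 s.
n = 2π / T.
n = 2π / 7.98468e+08 s ≈ 7.869e-09 rad/s.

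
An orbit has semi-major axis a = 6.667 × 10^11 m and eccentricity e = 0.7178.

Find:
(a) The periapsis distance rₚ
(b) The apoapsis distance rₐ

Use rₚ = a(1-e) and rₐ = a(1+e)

(a) rₚ = a(1 − e) = 6.667e+11 · (1 − 0.7178) = 6.667e+11 · 0.2822 ≈ 1.881e+11 m = 1.881 × 10^11 m.
(b) rₐ = a(1 + e) = 6.667e+11 · (1 + 0.7178) = 6.667e+11 · 1.7178 ≈ 1.145e+12 m = 1.145 × 10^12 m.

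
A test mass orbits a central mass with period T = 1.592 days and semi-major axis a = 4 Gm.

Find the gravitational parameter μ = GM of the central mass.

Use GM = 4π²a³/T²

Convert to SI: T = 1.592 days = 137549 s; a = 4 Gm = 4e+09 m.
GM = 4π² · a³ / T².
GM = 4π² · (4e+09)³ / (137549)² m³/s² ≈ 1.335e+20 m³/s² = 1.335 × 10^20 m³/s².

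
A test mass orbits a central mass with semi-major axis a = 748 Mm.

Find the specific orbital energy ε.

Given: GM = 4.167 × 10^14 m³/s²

Convert to SI: a = 748 Mm = 7.48e+08 m.
ε = −GM / (2a).
ε = −4.167e+14 / (2 · 7.48e+08) J/kg ≈ -2.785e+05 J/kg = -278.5 kJ/kg.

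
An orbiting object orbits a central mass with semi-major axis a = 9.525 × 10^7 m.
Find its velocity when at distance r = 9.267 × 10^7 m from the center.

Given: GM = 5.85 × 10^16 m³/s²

Vis-viva: v = √(GM · (2/r − 1/a)).
2/r − 1/a = 2/9.267e+07 − 1/9.525e+07 = 1.10833e-08 m⁻¹.
v = √(5.85e+16 · 1.10833e-08) m/s ≈ 2.546e+04 m/s = 25.46 km/s.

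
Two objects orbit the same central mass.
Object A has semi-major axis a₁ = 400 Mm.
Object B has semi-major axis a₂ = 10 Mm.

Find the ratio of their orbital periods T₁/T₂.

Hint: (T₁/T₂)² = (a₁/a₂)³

Convert to SI: a₁ = 400 Mm = 4e+08 m; a₂ = 10 Mm = 1e+07 m.
From Kepler's third law, (T₁/T₂)² = (a₁/a₂)³, so T₁/T₂ = (a₁/a₂)^(3/2).
a₁/a₂ = 4e+08 / 1e+07 = 40.
T₁/T₂ = (40)^(3/2) ≈ 253.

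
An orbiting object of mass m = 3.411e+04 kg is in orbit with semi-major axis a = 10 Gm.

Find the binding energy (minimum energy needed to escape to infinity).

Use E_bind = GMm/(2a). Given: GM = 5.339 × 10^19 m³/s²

Convert to SI: a = 10 Gm = 1e+10 m.
Total orbital energy is E = −GMm/(2a); binding energy is E_bind = −E = GMm/(2a).
E_bind = 5.339e+19 · 3.411e+04 / (2 · 1e+10) J ≈ 9.106e+13 J = 91.06 TJ.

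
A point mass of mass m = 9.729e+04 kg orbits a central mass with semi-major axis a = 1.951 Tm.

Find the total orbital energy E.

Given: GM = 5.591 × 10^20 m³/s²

Convert to SI: a = 1.951 Tm = 1.951e+12 m.
E = −GMm / (2a).
E = −5.591e+20 · 9.729e+04 / (2 · 1.951e+12) J ≈ -1.394e+13 J = -13.94 TJ.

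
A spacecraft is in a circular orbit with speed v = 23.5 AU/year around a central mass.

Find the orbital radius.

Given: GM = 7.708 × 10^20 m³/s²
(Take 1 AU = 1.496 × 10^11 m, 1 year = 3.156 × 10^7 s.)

Convert to SI: v = 23.5 AU/year = 111394 m/s.
For a circular orbit, v² = GM / r, so r = GM / v².
r = 7.708e+20 / (111394)² m ≈ 6.212e+10 m = 0.4152 AU.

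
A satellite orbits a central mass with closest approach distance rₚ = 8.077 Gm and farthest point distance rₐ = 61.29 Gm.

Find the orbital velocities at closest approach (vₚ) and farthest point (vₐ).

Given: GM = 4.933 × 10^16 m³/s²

Convert to SI: rₚ = 8.077 Gm = 8.077e+09 m; rₐ = 61.29 Gm = 6.129e+10 m.
Use the vis-viva equation v² = GM(2/r − 1/a) with a = (rₚ + rₐ)/2 = (8.077e+09 + 6.129e+10)/2 = 3.46835e+10 m.
vₚ = √(GM · (2/rₚ − 1/a)) = √(4.933e+16 · (2/8.077e+09 − 1/3.46835e+10)) m/s ≈ 3285 m/s = 3.285 km/s.
vₐ = √(GM · (2/rₐ − 1/a)) = √(4.933e+16 · (2/6.129e+10 − 1/3.46835e+10)) m/s ≈ 432.9 m/s = 432.9 m/s.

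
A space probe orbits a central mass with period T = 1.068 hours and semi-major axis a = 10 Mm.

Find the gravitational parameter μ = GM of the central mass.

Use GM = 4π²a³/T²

Convert to SI: T = 1.068 hours = 3844.8 s; a = 10 Mm = 1e+07 m.
GM = 4π² · a³ / T².
GM = 4π² · (1e+07)³ / (3844.8)² m³/s² ≈ 2.671e+15 m³/s² = 2.671 × 10^15 m³/s².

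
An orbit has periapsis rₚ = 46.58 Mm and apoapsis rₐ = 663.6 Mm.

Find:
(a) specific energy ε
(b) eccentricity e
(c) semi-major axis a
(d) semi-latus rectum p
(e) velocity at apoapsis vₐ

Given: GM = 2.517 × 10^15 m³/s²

Convert to SI: rₚ = 46.58 Mm = 4.658e+07 m; rₐ = 663.6 Mm = 6.636e+08 m.
(a) With a = (rₚ + rₐ)/2 = 3.5509e+08 m, ε = −GM/(2a) = −2.517e+15/(2 · 3.5509e+08) J/kg ≈ -3.544e+06 J/kg
(b) e = (rₐ − rₚ)/(rₐ + rₚ) = (6.636e+08 − 4.658e+07)/(6.636e+08 + 4.658e+07) ≈ 0.8688
(c) a = (rₚ + rₐ)/2 = (4.658e+07 + 6.636e+08)/2 ≈ 3.551e+08 m
(d) From a = (rₚ + rₐ)/2 = 3.5509e+08 m and e = (rₐ − rₚ)/(rₐ + rₚ) = 0.868822, p = a(1 − e²) = 3.5509e+08 · (1 − (0.868822)²) ≈ 8.705e+07 m
(e) With a = (rₚ + rₐ)/2 = 3.5509e+08 m, vₐ = √(GM (2/rₐ − 1/a)) = √(2.517e+15 · (2/6.636e+08 − 1/3.5509e+08)) m/s ≈ 705.4 m/s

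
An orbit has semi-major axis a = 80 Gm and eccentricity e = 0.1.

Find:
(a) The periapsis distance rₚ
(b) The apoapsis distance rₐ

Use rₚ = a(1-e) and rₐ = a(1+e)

Convert to SI: a = 80 Gm = 8e+10 m.
(a) rₚ = a(1 − e) = 8e+10 · (1 − 0.1) = 8e+10 · 0.9 ≈ 7.2e+10 m = 72 Gm.
(b) rₐ = a(1 + e) = 8e+10 · (1 + 0.1) = 8e+10 · 1.1 ≈ 8.8e+10 m = 88 Gm.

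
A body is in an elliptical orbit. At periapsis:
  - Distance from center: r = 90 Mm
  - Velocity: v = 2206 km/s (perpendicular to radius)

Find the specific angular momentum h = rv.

Convert to SI: r = 90 Mm = 9e+07 m; v = 2206 km/s = 2.206e+06 m/s.
With v perpendicular to r, h = r · v.
h = 9e+07 · 2.206e+06 m²/s ≈ 1.985e+14 m²/s.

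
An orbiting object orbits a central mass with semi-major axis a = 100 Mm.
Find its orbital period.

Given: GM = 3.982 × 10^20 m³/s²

Convert to SI: a = 100 Mm = 1e+08 m.
Kepler's third law: T = 2π √(a³ / GM).
Substituting a = 1e+08 m and GM = 3.982e+20 m³/s²:
T = 2π √((1e+08)³ / 3.982e+20) s
T ≈ 314.9 s = 5.248 minutes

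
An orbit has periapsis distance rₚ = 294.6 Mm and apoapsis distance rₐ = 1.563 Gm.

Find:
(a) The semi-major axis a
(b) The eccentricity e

Convert to SI: rₚ = 294.6 Mm = 2.946e+08 m; rₐ = 1.563 Gm = 1.563e+09 m.
(a) a = (rₚ + rₐ) / 2 = (2.946e+08 + 1.563e+09) / 2 ≈ 9.288e+08 m = 928.8 Mm.
(b) e = (rₐ − rₚ) / (rₐ + rₚ) = (1.563e+09 − 2.946e+08) / (1.563e+09 + 2.946e+08) ≈ 0.6828.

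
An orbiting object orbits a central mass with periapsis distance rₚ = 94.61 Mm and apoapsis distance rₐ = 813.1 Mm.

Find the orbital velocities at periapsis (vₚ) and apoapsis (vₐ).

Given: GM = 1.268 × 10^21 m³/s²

Convert to SI: rₚ = 94.61 Mm = 9.461e+07 m; rₐ = 813.1 Mm = 8.131e+08 m.
Use the vis-viva equation v² = GM(2/r − 1/a) with a = (rₚ + rₐ)/2 = (9.461e+07 + 8.131e+08)/2 = 4.53855e+08 m.
vₚ = √(GM · (2/rₚ − 1/a)) = √(1.268e+21 · (2/9.461e+07 − 1/4.53855e+08)) m/s ≈ 4.9e+06 m/s = 4900 km/s.
vₐ = √(GM · (2/rₐ − 1/a)) = √(1.268e+21 · (2/8.131e+08 − 1/4.53855e+08)) m/s ≈ 5.702e+05 m/s = 570.2 km/s.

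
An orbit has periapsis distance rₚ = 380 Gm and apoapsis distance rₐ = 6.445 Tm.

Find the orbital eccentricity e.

Convert to SI: rₚ = 380 Gm = 3.8e+11 m; rₐ = 6.445 Tm = 6.445e+12 m.
e = (rₐ − rₚ) / (rₐ + rₚ).
e = (6.445e+12 − 3.8e+11) / (6.445e+12 + 3.8e+11) = 6.065e+12 / 6.825e+12 ≈ 0.8886.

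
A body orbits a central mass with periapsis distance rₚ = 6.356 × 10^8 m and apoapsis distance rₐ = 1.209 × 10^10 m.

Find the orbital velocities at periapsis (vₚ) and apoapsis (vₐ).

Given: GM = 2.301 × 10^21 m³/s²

Use the vis-viva equation v² = GM(2/r − 1/a) with a = (rₚ + rₐ)/2 = (6.356e+08 + 1.209e+10)/2 = 6.3628e+09 m.
vₚ = √(GM · (2/rₚ − 1/a)) = √(2.301e+21 · (2/6.356e+08 − 1/6.3628e+09)) m/s ≈ 2.623e+06 m/s = 2623 km/s.
vₐ = √(GM · (2/rₐ − 1/a)) = √(2.301e+21 · (2/1.209e+10 − 1/6.3628e+09)) m/s ≈ 1.379e+05 m/s = 137.9 km/s.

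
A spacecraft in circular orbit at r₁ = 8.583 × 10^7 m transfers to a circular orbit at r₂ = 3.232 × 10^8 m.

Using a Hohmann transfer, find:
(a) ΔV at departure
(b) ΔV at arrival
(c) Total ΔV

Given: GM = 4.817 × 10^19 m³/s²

Transfer semi-major axis: a_t = (r₁ + r₂)/2 = (8.583e+07 + 3.232e+08)/2 = 2.04515e+08 m.
Circular speeds: v₁ = √(GM/r₁) = 749150 m/s, v₂ = √(GM/r₂) = 386058 m/s.
Transfer speeds (vis-viva v² = GM(2/r − 1/a_t)): v₁ᵗ = 941764 m/s, v₂ᵗ = 250098 m/s.
(a) ΔV₁ = |v₁ᵗ − v₁| ≈ 1.926e+05 m/s = 192.6 km/s.
(b) ΔV₂ = |v₂ − v₂ᵗ| ≈ 1.36e+05 m/s = 136 km/s.
(c) ΔV_total = ΔV₁ + ΔV₂ ≈ 3.286e+05 m/s = 328.6 km/s.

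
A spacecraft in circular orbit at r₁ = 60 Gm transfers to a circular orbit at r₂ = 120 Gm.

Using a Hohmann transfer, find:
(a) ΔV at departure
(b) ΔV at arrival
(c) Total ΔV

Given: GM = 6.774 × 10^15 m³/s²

Convert to SI: r₁ = 60 Gm = 6e+10 m; r₂ = 120 Gm = 1.2e+11 m.
Transfer semi-major axis: a_t = (r₁ + r₂)/2 = (6e+10 + 1.2e+11)/2 = 9e+10 m.
Circular speeds: v₁ = √(GM/r₁) = 336.006 m/s, v₂ = √(GM/r₂) = 237.592 m/s.
Transfer speeds (vis-viva v² = GM(2/r − 1/a_t)): v₁ᵗ = 387.986 m/s, v₂ᵗ = 193.993 m/s.
(a) ΔV₁ = |v₁ᵗ − v₁| ≈ 51.98 m/s = 51.98 m/s.
(b) ΔV₂ = |v₂ − v₂ᵗ| ≈ 43.6 m/s = 43.6 m/s.
(c) ΔV_total = ΔV₁ + ΔV₂ ≈ 95.58 m/s = 95.58 m/s.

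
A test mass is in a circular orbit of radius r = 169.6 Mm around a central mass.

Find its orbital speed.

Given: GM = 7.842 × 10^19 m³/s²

Convert to SI: r = 169.6 Mm = 1.696e+08 m.
For a circular orbit, gravity supplies the centripetal force, so v = √(GM / r).
v = √(7.842e+19 / 1.696e+08) m/s ≈ 6.8e+05 m/s = 680 km/s.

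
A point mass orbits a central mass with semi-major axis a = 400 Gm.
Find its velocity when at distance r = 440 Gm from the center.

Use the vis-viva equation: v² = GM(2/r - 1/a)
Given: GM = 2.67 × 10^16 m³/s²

Convert to SI: a = 400 Gm = 4e+11 m; r = 440 Gm = 4.4e+11 m.
Vis-viva: v = √(GM · (2/r − 1/a)).
2/r − 1/a = 2/4.4e+11 − 1/4e+11 = 2.04545e-12 m⁻¹.
v = √(2.67e+16 · 2.04545e-12) m/s ≈ 233.7 m/s = 233.7 m/s.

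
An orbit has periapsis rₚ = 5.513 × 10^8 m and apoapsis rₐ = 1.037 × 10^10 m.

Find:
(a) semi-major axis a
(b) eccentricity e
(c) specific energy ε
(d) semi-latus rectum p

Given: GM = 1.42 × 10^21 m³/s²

(a) a = (rₚ + rₐ)/2 = (5.513e+08 + 1.037e+10)/2 ≈ 5.461e+09 m
(b) e = (rₐ − rₚ)/(rₐ + rₚ) = (1.037e+10 − 5.513e+08)/(1.037e+10 + 5.513e+08) ≈ 0.899
(c) With a = (rₚ + rₐ)/2 = 5.46065e+09 m, ε = −GM/(2a) = −1.42e+21/(2 · 5.46065e+09) J/kg ≈ -1.3e+11 J/kg
(d) From a = (rₚ + rₐ)/2 = 5.46065e+09 m and e = (rₐ − rₚ)/(rₐ + rₚ) = 0.899041, p = a(1 − e²) = 5.46065e+09 · (1 − (0.899041)²) ≈ 1.047e+09 m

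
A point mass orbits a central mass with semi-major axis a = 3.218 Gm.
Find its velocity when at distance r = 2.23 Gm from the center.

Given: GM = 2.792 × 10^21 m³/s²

Convert to SI: a = 3.218 Gm = 3.218e+09 m; r = 2.23 Gm = 2.23e+09 m.
Vis-viva: v = √(GM · (2/r − 1/a)).
2/r − 1/a = 2/2.23e+09 − 1/3.218e+09 = 5.86109e-10 m⁻¹.
v = √(2.792e+21 · 5.86109e-10) m/s ≈ 1.279e+06 m/s = 1279 km/s.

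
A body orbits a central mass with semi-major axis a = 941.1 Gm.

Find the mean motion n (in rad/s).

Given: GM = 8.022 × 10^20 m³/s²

Convert to SI: a = 941.1 Gm = 9.411e+11 m.
n = √(GM / a³).
n = √(8.022e+20 / (9.411e+11)³) rad/s ≈ 3.102e-08 rad/s.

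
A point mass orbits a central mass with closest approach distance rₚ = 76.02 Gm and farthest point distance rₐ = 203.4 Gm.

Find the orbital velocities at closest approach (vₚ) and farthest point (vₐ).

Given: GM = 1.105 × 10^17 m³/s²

Convert to SI: rₚ = 76.02 Gm = 7.602e+10 m; rₐ = 203.4 Gm = 2.034e+11 m.
Use the vis-viva equation v² = GM(2/r − 1/a) with a = (rₚ + rₐ)/2 = (7.602e+10 + 2.034e+11)/2 = 1.3971e+11 m.
vₚ = √(GM · (2/rₚ − 1/a)) = √(1.105e+17 · (2/7.602e+10 − 1/1.3971e+11)) m/s ≈ 1455 m/s = 1.455 km/s.
vₐ = √(GM · (2/rₐ − 1/a)) = √(1.105e+17 · (2/2.034e+11 − 1/1.3971e+11)) m/s ≈ 543.7 m/s = 543.7 m/s.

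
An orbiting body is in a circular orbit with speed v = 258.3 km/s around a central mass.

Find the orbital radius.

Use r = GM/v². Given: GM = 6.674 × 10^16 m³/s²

Convert to SI: v = 258.3 km/s = 258300 m/s.
For a circular orbit, v² = GM / r, so r = GM / v².
r = 6.674e+16 / (258300)² m ≈ 1e+06 m = 1 Mm.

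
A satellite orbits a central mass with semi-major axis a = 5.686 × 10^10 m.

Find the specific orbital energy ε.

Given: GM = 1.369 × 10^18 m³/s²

ε = −GM / (2a).
ε = −1.369e+18 / (2 · 5.686e+10) J/kg ≈ -1.204e+07 J/kg = -12.04 MJ/kg.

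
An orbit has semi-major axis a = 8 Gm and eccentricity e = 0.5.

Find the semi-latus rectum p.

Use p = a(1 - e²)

Convert to SI: a = 8 Gm = 8e+09 m.
p = a (1 − e²).
p = 8e+09 · (1 − (0.5)²) = 8e+09 · 0.75 ≈ 6e+09 m = 6 Gm.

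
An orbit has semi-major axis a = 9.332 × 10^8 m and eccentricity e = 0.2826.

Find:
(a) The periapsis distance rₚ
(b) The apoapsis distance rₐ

(a) rₚ = a(1 − e) = 9.332e+08 · (1 − 0.2826) = 9.332e+08 · 0.7174 ≈ 6.695e+08 m = 6.695 × 10^8 m.
(b) rₐ = a(1 + e) = 9.332e+08 · (1 + 0.2826) = 9.332e+08 · 1.2826 ≈ 1.197e+09 m = 1.197 × 10^9 m.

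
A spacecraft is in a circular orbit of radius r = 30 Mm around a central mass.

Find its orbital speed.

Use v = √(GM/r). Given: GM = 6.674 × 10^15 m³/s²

Convert to SI: r = 30 Mm = 3e+07 m.
For a circular orbit, gravity supplies the centripetal force, so v = √(GM / r).
v = √(6.674e+15 / 3e+07) m/s ≈ 1.492e+04 m/s = 14.92 km/s.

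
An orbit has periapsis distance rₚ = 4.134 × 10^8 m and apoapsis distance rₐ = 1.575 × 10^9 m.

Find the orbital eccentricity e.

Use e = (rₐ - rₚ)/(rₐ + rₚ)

e = (rₐ − rₚ) / (rₐ + rₚ).
e = (1.575e+09 − 4.134e+08) / (1.575e+09 + 4.134e+08) = 1.1616e+09 / 1.9884e+09 ≈ 0.5842.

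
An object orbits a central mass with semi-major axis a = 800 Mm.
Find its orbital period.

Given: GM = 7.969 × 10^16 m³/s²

Convert to SI: a = 800 Mm = 8e+08 m.
Kepler's third law: T = 2π √(a³ / GM).
Substituting a = 8e+08 m and GM = 7.969e+16 m³/s²:
T = 2π √((8e+08)³ / 7.969e+16) s
T ≈ 5.036e+05 s = 5.829 days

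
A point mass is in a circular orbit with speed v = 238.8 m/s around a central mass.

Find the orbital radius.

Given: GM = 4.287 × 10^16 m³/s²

For a circular orbit, v² = GM / r, so r = GM / v².
r = 4.287e+16 / (238.8)² m ≈ 7.518e+11 m = 7.518 × 10^11 m.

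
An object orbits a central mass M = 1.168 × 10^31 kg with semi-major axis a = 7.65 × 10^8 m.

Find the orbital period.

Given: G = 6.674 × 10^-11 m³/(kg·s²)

GM = G · M = 6.674e-11 · 1.168e+31 = 7.79523e+20 m³/s².
Kepler's third law: T = 2π √(a³ / GM).
Substituting a = 7.65e+08 m and GM = 7.79523e+20 m³/s²:
T = 2π √((7.65e+08)³ / 7.79523e+20) s
T ≈ 4762 s = 1.323 hours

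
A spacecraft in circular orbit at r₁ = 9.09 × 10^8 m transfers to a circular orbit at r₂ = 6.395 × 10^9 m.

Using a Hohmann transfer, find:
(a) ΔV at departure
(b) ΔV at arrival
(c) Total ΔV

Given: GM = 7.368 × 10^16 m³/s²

Transfer semi-major axis: a_t = (r₁ + r₂)/2 = (9.09e+08 + 6.395e+09)/2 = 3.652e+09 m.
Circular speeds: v₁ = √(GM/r₁) = 9003.12 m/s, v₂ = √(GM/r₂) = 3394.33 m/s.
Transfer speeds (vis-viva v² = GM(2/r − 1/a_t)): v₁ᵗ = 11913.7 m/s, v₂ᵗ = 1693.44 m/s.
(a) ΔV₁ = |v₁ᵗ − v₁| ≈ 2911 m/s = 2.911 km/s.
(b) ΔV₂ = |v₂ − v₂ᵗ| ≈ 1701 m/s = 1.701 km/s.
(c) ΔV_total = ΔV₁ + ΔV₂ ≈ 4612 m/s = 4.612 km/s.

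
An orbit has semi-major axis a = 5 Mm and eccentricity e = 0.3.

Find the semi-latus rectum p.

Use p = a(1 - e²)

Convert to SI: a = 5 Mm = 5e+06 m.
p = a (1 − e²).
p = 5e+06 · (1 − (0.3)²) = 5e+06 · 0.91 ≈ 4.55e+06 m = 4.55 Mm.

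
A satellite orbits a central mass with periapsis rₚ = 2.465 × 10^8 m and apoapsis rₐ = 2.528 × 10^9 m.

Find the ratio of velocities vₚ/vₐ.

Conservation of angular momentum gives rₚvₚ = rₐvₐ, so vₚ/vₐ = rₐ/rₚ.
vₚ/vₐ = 2.528e+09 / 2.465e+08 ≈ 10.26.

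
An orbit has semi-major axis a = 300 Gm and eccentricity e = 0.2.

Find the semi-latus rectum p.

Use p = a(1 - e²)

Convert to SI: a = 300 Gm = 3e+11 m.
p = a (1 − e²).
p = 3e+11 · (1 − (0.2)²) = 3e+11 · 0.96 ≈ 2.88e+11 m = 288 Gm.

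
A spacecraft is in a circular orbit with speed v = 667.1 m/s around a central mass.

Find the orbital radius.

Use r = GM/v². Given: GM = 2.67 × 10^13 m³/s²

For a circular orbit, v² = GM / r, so r = GM / v².
r = 2.67e+13 / (667.1)² m ≈ 6e+07 m = 60 Mm.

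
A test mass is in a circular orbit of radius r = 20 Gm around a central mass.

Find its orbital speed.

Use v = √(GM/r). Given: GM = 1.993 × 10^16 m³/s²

Convert to SI: r = 20 Gm = 2e+10 m.
For a circular orbit, gravity supplies the centripetal force, so v = √(GM / r).
v = √(1.993e+16 / 2e+10) m/s ≈ 998.2 m/s = 998.2 m/s.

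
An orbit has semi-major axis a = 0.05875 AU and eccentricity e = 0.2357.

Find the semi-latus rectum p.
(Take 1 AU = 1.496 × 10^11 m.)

Convert to SI: a = 0.05875 AU = 8.789e+09 m.
p = a (1 − e²).
p = 8.789e+09 · (1 − (0.2357)²) = 8.789e+09 · 0.944446 ≈ 8.301e+09 m = 0.05549 AU.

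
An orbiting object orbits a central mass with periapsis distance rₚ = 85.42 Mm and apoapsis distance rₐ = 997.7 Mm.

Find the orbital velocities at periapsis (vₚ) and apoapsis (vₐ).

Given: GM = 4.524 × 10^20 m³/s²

Convert to SI: rₚ = 85.42 Mm = 8.542e+07 m; rₐ = 997.7 Mm = 9.977e+08 m.
Use the vis-viva equation v² = GM(2/r − 1/a) with a = (rₚ + rₐ)/2 = (8.542e+07 + 9.977e+08)/2 = 5.4156e+08 m.
vₚ = √(GM · (2/rₚ − 1/a)) = √(4.524e+20 · (2/8.542e+07 − 1/5.4156e+08)) m/s ≈ 3.124e+06 m/s = 3124 km/s.
vₐ = √(GM · (2/rₐ − 1/a)) = √(4.524e+20 · (2/9.977e+08 − 1/5.4156e+08)) m/s ≈ 2.674e+05 m/s = 267.4 km/s.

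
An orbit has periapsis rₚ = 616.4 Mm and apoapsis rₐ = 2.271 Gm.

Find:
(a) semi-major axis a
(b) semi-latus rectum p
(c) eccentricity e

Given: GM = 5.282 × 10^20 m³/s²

Convert to SI: rₚ = 616.4 Mm = 6.164e+08 m; rₐ = 2.271 Gm = 2.271e+09 m.
(a) a = (rₚ + rₐ)/2 = (6.164e+08 + 2.271e+09)/2 ≈ 1.444e+09 m
(b) From a = (rₚ + rₐ)/2 = 1.4437e+09 m and e = (rₐ − rₚ)/(rₐ + rₚ) = 0.573041, p = a(1 − e²) = 1.4437e+09 · (1 − (0.573041)²) ≈ 9.696e+08 m
(c) e = (rₐ − rₚ)/(rₐ + rₚ) = (2.271e+09 − 6.164e+08)/(2.271e+09 + 6.164e+08) ≈ 0.573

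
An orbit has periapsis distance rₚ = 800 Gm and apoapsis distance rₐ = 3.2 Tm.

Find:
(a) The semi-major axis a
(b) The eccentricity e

Convert to SI: rₚ = 800 Gm = 8e+11 m; rₐ = 3.2 Tm = 3.2e+12 m.
(a) a = (rₚ + rₐ) / 2 = (8e+11 + 3.2e+12) / 2 ≈ 2e+12 m = 2 Tm.
(b) e = (rₐ − rₚ) / (rₐ + rₚ) = (3.2e+12 − 8e+11) / (3.2e+12 + 8e+11) ≈ 0.6.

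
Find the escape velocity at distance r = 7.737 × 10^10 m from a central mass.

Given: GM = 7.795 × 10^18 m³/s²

Escape velocity comes from setting total energy to zero: ½v² − GM/r = 0 ⇒ v_esc = √(2GM / r).
v_esc = √(2 · 7.795e+18 / 7.737e+10) m/s ≈ 1.42e+04 m/s = 14.2 km/s.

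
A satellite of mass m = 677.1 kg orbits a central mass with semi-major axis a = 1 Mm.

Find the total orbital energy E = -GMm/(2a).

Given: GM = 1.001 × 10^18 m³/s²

Convert to SI: a = 1 Mm = 1e+06 m.
E = −GMm / (2a).
E = −1.001e+18 · 677.1 / (2 · 1e+06) J ≈ -3.389e+14 J = -338.9 TJ.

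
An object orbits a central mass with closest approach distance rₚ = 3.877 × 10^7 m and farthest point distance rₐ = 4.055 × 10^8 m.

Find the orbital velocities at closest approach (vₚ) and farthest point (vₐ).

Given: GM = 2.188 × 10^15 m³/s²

Use the vis-viva equation v² = GM(2/r − 1/a) with a = (rₚ + rₐ)/2 = (3.877e+07 + 4.055e+08)/2 = 2.22135e+08 m.
vₚ = √(GM · (2/rₚ − 1/a)) = √(2.188e+15 · (2/3.877e+07 − 1/2.22135e+08)) m/s ≈ 1.015e+04 m/s = 10.15 km/s.
vₐ = √(GM · (2/rₐ − 1/a)) = √(2.188e+15 · (2/4.055e+08 − 1/2.22135e+08)) m/s ≈ 970.4 m/s = 970.4 m/s.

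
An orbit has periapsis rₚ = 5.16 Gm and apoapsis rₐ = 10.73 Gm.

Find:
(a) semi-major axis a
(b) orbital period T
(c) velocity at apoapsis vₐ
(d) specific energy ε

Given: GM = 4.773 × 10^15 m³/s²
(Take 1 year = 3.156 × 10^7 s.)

Convert to SI: rₚ = 5.16 Gm = 5.16e+09 m; rₐ = 10.73 Gm = 1.073e+10 m.
(a) a = (rₚ + rₐ)/2 = (5.16e+09 + 1.073e+10)/2 ≈ 7.945e+09 m
(b) With a = (rₚ + rₐ)/2 = 7.945e+09 m, T = 2π √(a³/GM) = 2π √((7.945e+09)³/4.773e+15) s ≈ 6.441e+07 s
(c) With a = (rₚ + rₐ)/2 = 7.945e+09 m, vₐ = √(GM (2/rₐ − 1/a)) = √(4.773e+15 · (2/1.073e+10 − 1/7.945e+09)) m/s ≈ 537.5 m/s
(d) With a = (rₚ + rₐ)/2 = 7.945e+09 m, ε = −GM/(2a) = −4.773e+15/(2 · 7.945e+09) J/kg ≈ -3.004e+05 J/kg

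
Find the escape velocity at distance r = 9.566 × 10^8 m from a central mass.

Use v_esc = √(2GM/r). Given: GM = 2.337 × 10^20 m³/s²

Escape velocity comes from setting total energy to zero: ½v² − GM/r = 0 ⇒ v_esc = √(2GM / r).
v_esc = √(2 · 2.337e+20 / 9.566e+08) m/s ≈ 6.99e+05 m/s = 699 km/s.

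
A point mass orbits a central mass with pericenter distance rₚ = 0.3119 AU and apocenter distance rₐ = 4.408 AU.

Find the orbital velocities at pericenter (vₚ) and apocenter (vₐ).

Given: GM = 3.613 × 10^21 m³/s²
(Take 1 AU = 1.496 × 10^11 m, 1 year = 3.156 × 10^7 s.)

Convert to SI: rₚ = 0.3119 AU = 4.66602e+10 m; rₐ = 4.408 AU = 6.59437e+11 m.
Use the vis-viva equation v² = GM(2/r − 1/a) with a = (rₚ + rₐ)/2 = (4.66602e+10 + 6.59437e+11)/2 = 3.53049e+11 m.
vₚ = √(GM · (2/rₚ − 1/a)) = √(3.613e+21 · (2/4.66602e+10 − 1/3.53049e+11)) m/s ≈ 3.803e+05 m/s = 80.23 AU/year.
vₐ = √(GM · (2/rₐ − 1/a)) = √(3.613e+21 · (2/6.59437e+11 − 1/3.53049e+11)) m/s ≈ 2.691e+04 m/s = 5.677 AU/year.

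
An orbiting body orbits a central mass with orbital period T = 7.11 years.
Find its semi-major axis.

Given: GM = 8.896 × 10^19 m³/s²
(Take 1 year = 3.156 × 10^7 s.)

Convert to SI: T = 7.11 years = 2.24392e+08 s.
Invert Kepler's third law: a = (GM · T² / (4π²))^(1/3).
Substituting T = 2.24392e+08 s and GM = 8.896e+19 m³/s²:
a = (8.896e+19 · (2.24392e+08)² / (4π²))^(1/3) m
a ≈ 4.841e+11 m = 484.1 Gm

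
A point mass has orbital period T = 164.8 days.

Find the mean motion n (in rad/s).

Convert to SI: T = 164.8 days = 1.42387e+07 s.
n = 2π / T.
n = 2π / 1.42387e+07 s ≈ 4.413e-07 rad/s.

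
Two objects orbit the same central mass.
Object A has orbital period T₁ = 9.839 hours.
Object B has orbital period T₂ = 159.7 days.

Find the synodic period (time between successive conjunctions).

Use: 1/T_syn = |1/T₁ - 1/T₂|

Convert to SI: T₁ = 9.839 hours = 35420.4 s; T₂ = 159.7 days = 1.37981e+07 s.
T_syn = |T₁ · T₂ / (T₁ − T₂)|.
T_syn = |35420.4 · 1.37981e+07 / (35420.4 − 1.37981e+07)| s ≈ 3.551e+04 s = 9.864 hours.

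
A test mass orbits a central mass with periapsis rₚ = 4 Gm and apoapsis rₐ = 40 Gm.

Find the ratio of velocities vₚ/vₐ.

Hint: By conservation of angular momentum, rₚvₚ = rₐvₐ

Convert to SI: rₚ = 4 Gm = 4e+09 m; rₐ = 40 Gm = 4e+10 m.
Conservation of angular momentum gives rₚvₚ = rₐvₐ, so vₚ/vₐ = rₐ/rₚ.
vₚ/vₐ = 4e+10 / 4e+09 ≈ 10.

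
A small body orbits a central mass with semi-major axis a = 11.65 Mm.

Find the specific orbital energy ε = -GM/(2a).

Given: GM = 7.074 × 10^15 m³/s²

Convert to SI: a = 11.65 Mm = 1.165e+07 m.
ε = −GM / (2a).
ε = −7.074e+15 / (2 · 1.165e+07) J/kg ≈ -3.036e+08 J/kg = -303.6 MJ/kg.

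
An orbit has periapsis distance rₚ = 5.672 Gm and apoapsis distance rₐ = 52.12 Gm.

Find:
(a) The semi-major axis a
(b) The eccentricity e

Convert to SI: rₚ = 5.672 Gm = 5.672e+09 m; rₐ = 52.12 Gm = 5.212e+10 m.
(a) a = (rₚ + rₐ) / 2 = (5.672e+09 + 5.212e+10) / 2 ≈ 2.89e+10 m = 28.9 Gm.
(b) e = (rₐ − rₚ) / (rₐ + rₚ) = (5.212e+10 − 5.672e+09) / (5.212e+10 + 5.672e+09) ≈ 0.8037.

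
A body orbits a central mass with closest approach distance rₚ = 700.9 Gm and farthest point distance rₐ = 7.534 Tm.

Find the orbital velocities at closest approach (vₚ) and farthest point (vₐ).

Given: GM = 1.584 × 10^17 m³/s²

Convert to SI: rₚ = 700.9 Gm = 7.009e+11 m; rₐ = 7.534 Tm = 7.534e+12 m.
Use the vis-viva equation v² = GM(2/r − 1/a) with a = (rₚ + rₐ)/2 = (7.009e+11 + 7.534e+12)/2 = 4.11745e+12 m.
vₚ = √(GM · (2/rₚ − 1/a)) = √(1.584e+17 · (2/7.009e+11 − 1/4.11745e+12)) m/s ≈ 643.1 m/s = 643.1 m/s.
vₐ = √(GM · (2/rₐ − 1/a)) = √(1.584e+17 · (2/7.534e+12 − 1/4.11745e+12)) m/s ≈ 59.82 m/s = 59.82 m/s.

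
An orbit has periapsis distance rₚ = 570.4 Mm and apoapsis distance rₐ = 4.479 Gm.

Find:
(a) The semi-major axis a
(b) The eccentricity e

Convert to SI: rₚ = 570.4 Mm = 5.704e+08 m; rₐ = 4.479 Gm = 4.479e+09 m.
(a) a = (rₚ + rₐ) / 2 = (5.704e+08 + 4.479e+09) / 2 ≈ 2.525e+09 m = 2.525 Gm.
(b) e = (rₐ − rₚ) / (rₐ + rₚ) = (4.479e+09 − 5.704e+08) / (4.479e+09 + 5.704e+08) ≈ 0.7741.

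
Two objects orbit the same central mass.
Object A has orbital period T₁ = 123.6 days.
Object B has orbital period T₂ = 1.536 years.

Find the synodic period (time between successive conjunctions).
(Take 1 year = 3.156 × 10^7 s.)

Convert to SI: T₁ = 123.6 days = 1.0679e+07 s; T₂ = 1.536 years = 4.84762e+07 s.
T_syn = |T₁ · T₂ / (T₁ − T₂)|.
T_syn = |1.0679e+07 · 4.84762e+07 / (1.0679e+07 − 4.84762e+07)| s ≈ 1.37e+07 s = 158.5 days.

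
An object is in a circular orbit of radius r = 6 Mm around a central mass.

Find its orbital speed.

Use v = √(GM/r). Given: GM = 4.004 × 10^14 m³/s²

Convert to SI: r = 6 Mm = 6e+06 m.
For a circular orbit, gravity supplies the centripetal force, so v = √(GM / r).
v = √(4.004e+14 / 6e+06) m/s ≈ 8169 m/s = 8.169 km/s.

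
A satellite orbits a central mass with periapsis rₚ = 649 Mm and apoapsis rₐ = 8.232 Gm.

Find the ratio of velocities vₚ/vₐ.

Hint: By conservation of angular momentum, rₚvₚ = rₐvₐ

Convert to SI: rₚ = 649 Mm = 6.49e+08 m; rₐ = 8.232 Gm = 8.232e+09 m.
Conservation of angular momentum gives rₚvₚ = rₐvₐ, so vₚ/vₐ = rₐ/rₚ.
vₚ/vₐ = 8.232e+09 / 6.49e+08 ≈ 12.68.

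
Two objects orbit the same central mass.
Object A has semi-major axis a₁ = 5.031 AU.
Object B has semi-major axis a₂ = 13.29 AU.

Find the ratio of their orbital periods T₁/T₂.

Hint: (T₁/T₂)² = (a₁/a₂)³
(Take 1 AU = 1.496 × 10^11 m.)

Convert to SI: a₁ = 5.031 AU = 7.52638e+11 m; a₂ = 13.29 AU = 1.98818e+12 m.
From Kepler's third law, (T₁/T₂)² = (a₁/a₂)³, so T₁/T₂ = (a₁/a₂)^(3/2).
a₁/a₂ = 7.52638e+11 / 1.98818e+12 = 0.378555.
T₁/T₂ = (0.378555)^(3/2) ≈ 0.2329.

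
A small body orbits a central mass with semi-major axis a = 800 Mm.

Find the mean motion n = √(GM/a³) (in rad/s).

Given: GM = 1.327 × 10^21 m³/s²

Convert to SI: a = 800 Mm = 8e+08 m.
n = √(GM / a³).
n = √(1.327e+21 / (8e+08)³) rad/s ≈ 0.00161 rad/s.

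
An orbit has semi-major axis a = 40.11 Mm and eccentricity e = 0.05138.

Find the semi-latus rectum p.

Convert to SI: a = 40.11 Mm = 4.011e+07 m.
p = a (1 − e²).
p = 4.011e+07 · (1 − (0.05138)²) = 4.011e+07 · 0.99736 ≈ 4e+07 m = 40 Mm.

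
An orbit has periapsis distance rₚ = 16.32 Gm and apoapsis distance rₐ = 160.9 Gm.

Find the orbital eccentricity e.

Convert to SI: rₚ = 16.32 Gm = 1.632e+10 m; rₐ = 160.9 Gm = 1.609e+11 m.
e = (rₐ − rₚ) / (rₐ + rₚ).
e = (1.609e+11 − 1.632e+10) / (1.609e+11 + 1.632e+10) = 1.4458e+11 / 1.7722e+11 ≈ 0.8158.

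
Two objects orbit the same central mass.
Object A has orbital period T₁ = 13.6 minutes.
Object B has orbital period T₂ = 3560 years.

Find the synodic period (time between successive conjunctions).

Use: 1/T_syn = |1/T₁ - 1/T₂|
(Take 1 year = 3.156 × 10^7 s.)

Convert to SI: T₁ = 13.6 minutes = 816 s; T₂ = 3560 years = 1.12354e+11 s.
T_syn = |T₁ · T₂ / (T₁ − T₂)|.
T_syn = |816 · 1.12354e+11 / (816 − 1.12354e+11)| s ≈ 816 s = 13.6 minutes.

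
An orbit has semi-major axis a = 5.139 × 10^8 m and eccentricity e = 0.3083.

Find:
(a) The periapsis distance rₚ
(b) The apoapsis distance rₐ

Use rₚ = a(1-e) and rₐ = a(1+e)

(a) rₚ = a(1 − e) = 5.139e+08 · (1 − 0.3083) = 5.139e+08 · 0.6917 ≈ 3.555e+08 m = 3.555 × 10^8 m.
(b) rₐ = a(1 + e) = 5.139e+08 · (1 + 0.3083) = 5.139e+08 · 1.3083 ≈ 6.723e+08 m = 6.723 × 10^8 m.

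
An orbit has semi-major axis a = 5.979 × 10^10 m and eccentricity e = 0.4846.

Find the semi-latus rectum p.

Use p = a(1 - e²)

p = a (1 − e²).
p = 5.979e+10 · (1 − (0.4846)²) = 5.979e+10 · 0.765163 ≈ 4.575e+10 m = 4.575 × 10^10 m.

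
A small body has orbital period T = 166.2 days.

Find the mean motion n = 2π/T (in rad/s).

Convert to SI: T = 166.2 days = 1.43597e+07 s.
n = 2π / T.
n = 2π / 1.43597e+07 s ≈ 4.376e-07 rad/s.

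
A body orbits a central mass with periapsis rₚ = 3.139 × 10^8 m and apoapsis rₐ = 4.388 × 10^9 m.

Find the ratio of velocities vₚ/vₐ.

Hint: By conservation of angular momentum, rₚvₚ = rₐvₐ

Conservation of angular momentum gives rₚvₚ = rₐvₐ, so vₚ/vₐ = rₐ/rₚ.
vₚ/vₐ = 4.388e+09 / 3.139e+08 ≈ 13.98.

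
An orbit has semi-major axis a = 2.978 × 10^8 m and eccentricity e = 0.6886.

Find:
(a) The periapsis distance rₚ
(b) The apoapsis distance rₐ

(a) rₚ = a(1 − e) = 2.978e+08 · (1 − 0.6886) = 2.978e+08 · 0.3114 ≈ 9.273e+07 m = 9.273 × 10^7 m.
(b) rₐ = a(1 + e) = 2.978e+08 · (1 + 0.6886) = 2.978e+08 · 1.6886 ≈ 5.029e+08 m = 5.029 × 10^8 m.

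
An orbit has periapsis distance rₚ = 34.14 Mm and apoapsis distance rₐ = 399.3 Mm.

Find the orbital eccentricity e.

Convert to SI: rₚ = 34.14 Mm = 3.414e+07 m; rₐ = 399.3 Mm = 3.993e+08 m.
e = (rₐ − rₚ) / (rₐ + rₚ).
e = (3.993e+08 − 3.414e+07) / (3.993e+08 + 3.414e+07) = 3.6516e+08 / 4.3344e+08 ≈ 0.8425.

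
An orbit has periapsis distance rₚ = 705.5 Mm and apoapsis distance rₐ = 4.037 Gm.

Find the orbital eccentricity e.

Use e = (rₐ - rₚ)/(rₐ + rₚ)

Convert to SI: rₚ = 705.5 Mm = 7.055e+08 m; rₐ = 4.037 Gm = 4.037e+09 m.
e = (rₐ − rₚ) / (rₐ + rₚ).
e = (4.037e+09 − 7.055e+08) / (4.037e+09 + 7.055e+08) = 3.3315e+09 / 4.7425e+09 ≈ 0.7025.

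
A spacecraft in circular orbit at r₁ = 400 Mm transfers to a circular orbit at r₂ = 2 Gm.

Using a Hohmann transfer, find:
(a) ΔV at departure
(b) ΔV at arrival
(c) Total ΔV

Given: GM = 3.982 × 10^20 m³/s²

Convert to SI: r₁ = 400 Mm = 4e+08 m; r₂ = 2 Gm = 2e+09 m.
Transfer semi-major axis: a_t = (r₁ + r₂)/2 = (4e+08 + 2e+09)/2 = 1.2e+09 m.
Circular speeds: v₁ = √(GM/r₁) = 997747 m/s, v₂ = √(GM/r₂) = 446206 m/s.
Transfer speeds (vis-viva v² = GM(2/r − 1/a_t)): v₁ᵗ = 1.28809e+06 m/s, v₂ᵗ = 257617 m/s.
(a) ΔV₁ = |v₁ᵗ − v₁| ≈ 2.903e+05 m/s = 290.3 km/s.
(b) ΔV₂ = |v₂ − v₂ᵗ| ≈ 1.886e+05 m/s = 188.6 km/s.
(c) ΔV_total = ΔV₁ + ΔV₂ ≈ 4.789e+05 m/s = 478.9 km/s.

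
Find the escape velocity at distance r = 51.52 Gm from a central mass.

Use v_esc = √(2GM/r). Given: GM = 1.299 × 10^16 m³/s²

Convert to SI: r = 51.52 Gm = 5.152e+10 m.
Escape velocity comes from setting total energy to zero: ½v² − GM/r = 0 ⇒ v_esc = √(2GM / r).
v_esc = √(2 · 1.299e+16 / 5.152e+10) m/s ≈ 710.1 m/s = 710.1 m/s.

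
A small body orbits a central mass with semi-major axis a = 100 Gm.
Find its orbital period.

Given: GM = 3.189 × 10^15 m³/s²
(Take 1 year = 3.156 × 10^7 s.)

Convert to SI: a = 100 Gm = 1e+11 m.
Kepler's third law: T = 2π √(a³ / GM).
Substituting a = 1e+11 m and GM = 3.189e+15 m³/s²:
T = 2π √((1e+11)³ / 3.189e+15) s
T ≈ 3.518e+09 s = 111.5 years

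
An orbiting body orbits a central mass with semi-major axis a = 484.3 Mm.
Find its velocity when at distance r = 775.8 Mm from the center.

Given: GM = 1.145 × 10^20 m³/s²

Convert to SI: a = 484.3 Mm = 4.843e+08 m; r = 775.8 Mm = 7.758e+08 m.
Vis-viva: v = √(GM · (2/r − 1/a)).
2/r − 1/a = 2/7.758e+08 − 1/4.843e+08 = 5.13148e-10 m⁻¹.
v = √(1.145e+20 · 5.13148e-10) m/s ≈ 2.424e+05 m/s = 242.4 km/s.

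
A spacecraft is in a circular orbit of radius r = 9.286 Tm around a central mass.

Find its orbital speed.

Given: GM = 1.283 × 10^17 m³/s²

Convert to SI: r = 9.286 Tm = 9.286e+12 m.
For a circular orbit, gravity supplies the centripetal force, so v = √(GM / r).
v = √(1.283e+17 / 9.286e+12) m/s ≈ 117.5 m/s = 117.5 m/s.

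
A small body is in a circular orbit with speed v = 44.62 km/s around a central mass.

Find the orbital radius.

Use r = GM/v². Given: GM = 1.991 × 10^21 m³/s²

Convert to SI: v = 44.62 km/s = 44620 m/s.
For a circular orbit, v² = GM / r, so r = GM / v².
r = 1.991e+21 / (44620)² m ≈ 1e+12 m = 1 Tm.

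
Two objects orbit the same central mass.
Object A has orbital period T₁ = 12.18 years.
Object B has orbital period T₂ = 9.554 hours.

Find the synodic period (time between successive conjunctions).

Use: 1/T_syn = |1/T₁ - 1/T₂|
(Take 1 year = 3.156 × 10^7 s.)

Convert to SI: T₁ = 12.18 years = 3.84401e+08 s; T₂ = 9.554 hours = 34394.4 s.
T_syn = |T₁ · T₂ / (T₁ − T₂)|.
T_syn = |3.84401e+08 · 34394.4 / (3.84401e+08 − 34394.4)| s ≈ 3.44e+04 s = 9.555 hours.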